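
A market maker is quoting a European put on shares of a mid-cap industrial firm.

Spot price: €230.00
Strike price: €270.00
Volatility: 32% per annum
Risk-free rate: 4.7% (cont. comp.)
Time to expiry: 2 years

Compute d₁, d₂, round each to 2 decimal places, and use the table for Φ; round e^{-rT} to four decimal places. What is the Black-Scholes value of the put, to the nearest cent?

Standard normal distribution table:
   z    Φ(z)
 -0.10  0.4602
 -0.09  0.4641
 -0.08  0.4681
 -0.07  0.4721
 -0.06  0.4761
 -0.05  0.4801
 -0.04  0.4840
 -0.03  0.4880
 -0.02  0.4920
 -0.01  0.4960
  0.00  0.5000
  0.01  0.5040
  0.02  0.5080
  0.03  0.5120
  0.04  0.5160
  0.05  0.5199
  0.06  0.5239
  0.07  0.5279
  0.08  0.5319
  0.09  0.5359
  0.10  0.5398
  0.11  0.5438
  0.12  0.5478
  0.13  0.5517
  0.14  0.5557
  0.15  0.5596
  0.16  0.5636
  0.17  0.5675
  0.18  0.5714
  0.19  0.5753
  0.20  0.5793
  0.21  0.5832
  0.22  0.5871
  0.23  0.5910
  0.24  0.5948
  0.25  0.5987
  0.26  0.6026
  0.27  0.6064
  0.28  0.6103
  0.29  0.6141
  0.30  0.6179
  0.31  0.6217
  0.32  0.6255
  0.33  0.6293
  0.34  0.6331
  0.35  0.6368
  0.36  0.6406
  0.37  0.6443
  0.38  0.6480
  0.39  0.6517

€50.69

σ√T = 0.32·√2 = 0.4525
ln(S/K) + (r + σ²/2)T = ln(230/270) + (0.047 + 0.32²/2)·2 = -0.1603 + 0.1964 = 0.0361
d₁ = 0.0361 / 0.4525 = 0.0797 ⇒ 0.08
d₂ = d₁ − σ√T = 0.0797 − 0.4525 = -0.3729 ⇒ -0.37
exp(−rT) = exp(−0.047·2) = 0.9103
N(−d₂) = N(0.37) = 0.6443;  N(−d₁) = N(-0.08) = 0.4681
P = 270·0.9103·0.6443 − 230·0.4681 = 158.3567 − 107.6630 = 50.6937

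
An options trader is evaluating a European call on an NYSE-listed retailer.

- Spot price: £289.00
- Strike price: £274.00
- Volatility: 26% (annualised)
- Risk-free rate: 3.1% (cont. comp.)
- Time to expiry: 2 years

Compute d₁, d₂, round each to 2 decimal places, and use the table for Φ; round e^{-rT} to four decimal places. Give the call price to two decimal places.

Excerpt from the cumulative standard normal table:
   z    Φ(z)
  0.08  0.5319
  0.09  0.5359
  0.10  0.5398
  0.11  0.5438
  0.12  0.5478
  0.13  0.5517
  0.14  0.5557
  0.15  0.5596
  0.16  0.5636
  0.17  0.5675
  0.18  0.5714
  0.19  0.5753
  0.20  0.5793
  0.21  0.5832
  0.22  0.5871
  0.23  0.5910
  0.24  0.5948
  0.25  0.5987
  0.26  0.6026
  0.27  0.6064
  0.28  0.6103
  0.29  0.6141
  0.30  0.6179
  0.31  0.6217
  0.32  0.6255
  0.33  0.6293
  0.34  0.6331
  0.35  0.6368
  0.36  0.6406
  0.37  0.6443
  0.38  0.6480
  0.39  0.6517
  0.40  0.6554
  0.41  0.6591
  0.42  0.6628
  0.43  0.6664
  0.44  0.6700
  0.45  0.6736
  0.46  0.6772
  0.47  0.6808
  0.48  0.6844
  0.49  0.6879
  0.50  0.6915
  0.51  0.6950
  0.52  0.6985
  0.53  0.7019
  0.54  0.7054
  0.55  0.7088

σ√T = 0.26·√2 = 0.3677
d₁ = [ln(289/274) + (0.031 + 0.26²/2)·2] / 0.3677 = [0.0533 + 0.1296] / 0.3677 = 0.4974 which rounds to 0.50
d₂ = d₁ − σ√T = 0.4974 − 0.3677 = 0.1297 which rounds to 0.13
exp(−rT) = exp(−0.031·2) = 0.9399
N(d₁) = N(0.50) = 0.6915;  N(d₂) = N(0.13) = 0.5517
C = 289·0.6915 − 274·0.9399·0.5517 = 199.8435 − 142.0807 = 57.7628

£57.76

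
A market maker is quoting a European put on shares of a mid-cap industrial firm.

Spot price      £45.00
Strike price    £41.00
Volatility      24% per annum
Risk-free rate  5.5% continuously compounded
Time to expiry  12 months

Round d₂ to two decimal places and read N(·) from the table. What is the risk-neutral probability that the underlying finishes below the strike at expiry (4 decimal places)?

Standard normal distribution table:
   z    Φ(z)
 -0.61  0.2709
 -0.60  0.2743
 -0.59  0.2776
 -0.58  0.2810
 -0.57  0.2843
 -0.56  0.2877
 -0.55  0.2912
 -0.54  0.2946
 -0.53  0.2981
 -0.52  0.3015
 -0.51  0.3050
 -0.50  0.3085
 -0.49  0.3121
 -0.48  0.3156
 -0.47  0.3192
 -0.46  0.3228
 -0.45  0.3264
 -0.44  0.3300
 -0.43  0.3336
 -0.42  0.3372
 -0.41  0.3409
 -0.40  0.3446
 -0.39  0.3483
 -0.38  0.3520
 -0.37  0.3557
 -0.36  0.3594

T = 1;  σ√T = 0.2400
d₁ = [ln(45/41) + (0.055 + 0.24²/2)·1] / 0.2400 = [0.0931 + 0.0838] / 0.2400 = 0.7370 which rounds to 0.74
d₂ = d₁ − σ√T = 0.7370 − 0.2400 = 0.4970 which rounds to 0.50
Risk-neutral Pr[S_T < K] = N(−d₂) = N(-0.50) = 0.3085

0.3085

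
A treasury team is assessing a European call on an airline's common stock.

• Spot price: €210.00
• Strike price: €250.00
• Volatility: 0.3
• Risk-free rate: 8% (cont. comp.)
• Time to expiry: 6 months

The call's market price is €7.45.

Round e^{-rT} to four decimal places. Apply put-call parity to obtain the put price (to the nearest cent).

e^(−rT) = e^(−0.08·0.5) = 0.9608
Put-call parity: C − P = S − K·e^(−rT) = 210 − 250·0.9608 = 210 − 240.2000 = -30.2000
P = C − (C − P) = 7.45 − (-30.2000) = 37.6500

€37.65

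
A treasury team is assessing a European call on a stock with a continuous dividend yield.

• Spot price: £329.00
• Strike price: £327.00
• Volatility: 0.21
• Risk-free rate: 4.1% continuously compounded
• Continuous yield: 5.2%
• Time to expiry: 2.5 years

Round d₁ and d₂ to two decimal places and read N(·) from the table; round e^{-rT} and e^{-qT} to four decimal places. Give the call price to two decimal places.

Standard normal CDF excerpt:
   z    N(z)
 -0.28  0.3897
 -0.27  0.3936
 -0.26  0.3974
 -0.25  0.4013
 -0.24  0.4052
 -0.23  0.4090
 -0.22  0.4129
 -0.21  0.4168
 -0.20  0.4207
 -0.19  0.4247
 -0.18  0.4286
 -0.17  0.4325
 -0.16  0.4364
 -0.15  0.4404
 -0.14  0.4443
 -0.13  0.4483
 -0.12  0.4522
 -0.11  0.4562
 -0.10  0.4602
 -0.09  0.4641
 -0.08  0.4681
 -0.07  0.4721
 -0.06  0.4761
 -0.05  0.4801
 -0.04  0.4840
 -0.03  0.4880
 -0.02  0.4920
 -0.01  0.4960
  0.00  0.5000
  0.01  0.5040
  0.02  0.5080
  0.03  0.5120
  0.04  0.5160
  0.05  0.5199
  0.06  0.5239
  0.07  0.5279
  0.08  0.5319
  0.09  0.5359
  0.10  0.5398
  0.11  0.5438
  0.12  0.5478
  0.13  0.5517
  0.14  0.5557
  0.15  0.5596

£35.23

σ√T = 0.21 × 1.5811 = 0.3320
d₁ = [ln(329/327) + (0.041 − 0.052 + 0.21²/2)·2.5] / 0.3320 = [0.0061 + 0.0276] / 0.3320 = 0.1016 which rounds to 0.10
d₂ = d₁ − σ√T = 0.1016 − 0.3320 = -0.2305 which rounds to -0.23
e^(−qT) = e^(−0.052·2.5) = 0.8781;  e^(−rT) = e^(−0.041·2.5) = 0.9026
C = 329·0.8781·N(0.10) − 327·0.9026·N(-0.23) = 329·0.8781·0.5398 − 327·0.9026·0.4090 = 155.9455 − 120.7164 = 35.2290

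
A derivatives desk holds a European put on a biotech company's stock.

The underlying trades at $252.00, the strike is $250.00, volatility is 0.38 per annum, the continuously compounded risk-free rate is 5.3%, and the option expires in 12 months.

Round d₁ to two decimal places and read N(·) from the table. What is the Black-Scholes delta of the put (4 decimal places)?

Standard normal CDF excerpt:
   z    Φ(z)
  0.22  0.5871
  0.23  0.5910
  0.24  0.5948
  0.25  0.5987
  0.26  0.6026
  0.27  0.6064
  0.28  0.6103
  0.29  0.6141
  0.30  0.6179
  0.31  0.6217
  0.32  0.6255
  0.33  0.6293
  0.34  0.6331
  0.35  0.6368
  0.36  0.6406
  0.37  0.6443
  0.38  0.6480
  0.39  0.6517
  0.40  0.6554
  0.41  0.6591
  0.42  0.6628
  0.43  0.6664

-0.3632

σ√T = 0.38·√1 = 0.3800
ln(S/K) + (r + σ²/2)T = ln(252/250) + (0.053 + 0.38²/2)·1 = 0.0080 + 0.1252 = 0.1332
d₁ = 0.1332 / 0.3800 = 0.3504 → 0.35
N(d₁) = N(0.35) = 0.6368
Δ_put = N(d₁) − 1 = 0.6368 − 1 = -0.3632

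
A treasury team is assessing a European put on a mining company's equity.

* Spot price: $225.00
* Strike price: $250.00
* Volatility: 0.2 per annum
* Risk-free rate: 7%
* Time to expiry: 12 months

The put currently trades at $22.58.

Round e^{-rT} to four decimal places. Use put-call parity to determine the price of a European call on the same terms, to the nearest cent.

$14.48

e^(−rT) = e^(−0.07·1) = 0.9324
Put-call parity: C − P = S − K·e^(−rT) = 225 − 250·0.9324 = 225 − 233.1000 = -8.1000
C = P + (C − P) = 22.58 + (-8.1000) = 14.4800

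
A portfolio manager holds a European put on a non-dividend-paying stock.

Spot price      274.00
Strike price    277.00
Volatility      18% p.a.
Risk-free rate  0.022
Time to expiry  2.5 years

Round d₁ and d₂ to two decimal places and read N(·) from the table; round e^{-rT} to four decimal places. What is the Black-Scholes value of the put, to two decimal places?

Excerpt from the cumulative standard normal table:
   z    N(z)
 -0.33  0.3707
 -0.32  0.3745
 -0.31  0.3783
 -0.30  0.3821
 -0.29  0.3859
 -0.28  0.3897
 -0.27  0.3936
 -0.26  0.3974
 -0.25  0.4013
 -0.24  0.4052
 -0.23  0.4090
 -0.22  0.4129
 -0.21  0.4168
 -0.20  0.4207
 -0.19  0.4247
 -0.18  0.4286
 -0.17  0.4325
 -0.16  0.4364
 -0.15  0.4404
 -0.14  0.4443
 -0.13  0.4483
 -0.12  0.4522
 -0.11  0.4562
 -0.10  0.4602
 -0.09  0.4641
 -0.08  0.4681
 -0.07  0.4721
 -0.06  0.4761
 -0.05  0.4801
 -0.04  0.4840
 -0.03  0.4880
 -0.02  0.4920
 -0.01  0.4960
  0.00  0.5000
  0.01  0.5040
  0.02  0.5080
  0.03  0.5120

25.35

σ√T = 0.18·√2.5 = 0.2846
d₁ = [ln(274/277) + (0.022 + ½·0.18²)·2.5] / (σ√T) = (-0.0109 + 0.0955) / 0.2846 = 0.2973 ⇒ 0.30
d₂ = 0.2973 − 0.2846 = 0.0127 ⇒ 0.01
exp(−rT) = exp(−0.022·2.5) = 0.9465
N(−d₂) = N(-0.01) = 0.4960;  N(−d₁) = N(-0.30) = 0.3821
P = 277·0.9465·0.4960 − 274·0.3821 = 130.0415 − 104.6954 = 25.3461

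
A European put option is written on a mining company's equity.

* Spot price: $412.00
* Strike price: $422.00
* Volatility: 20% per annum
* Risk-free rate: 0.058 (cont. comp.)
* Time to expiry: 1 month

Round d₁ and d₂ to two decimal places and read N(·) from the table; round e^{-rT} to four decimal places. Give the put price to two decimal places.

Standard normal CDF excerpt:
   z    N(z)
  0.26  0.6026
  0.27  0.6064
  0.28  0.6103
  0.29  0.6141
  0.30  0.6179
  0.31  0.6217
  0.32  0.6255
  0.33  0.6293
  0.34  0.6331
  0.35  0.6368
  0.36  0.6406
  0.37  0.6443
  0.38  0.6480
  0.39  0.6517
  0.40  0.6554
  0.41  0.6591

T = 0.08333;  σ√T = 0.0577
d₁ = [ln(412/422) + (0.058 + 0.2²/2)·0.08333] / 0.0577 = [-0.0240 + 0.0065] / 0.0577 = -0.3028 ≈ -0.30
d₂ = d₁ − σ√T = -0.3028 − 0.0577 = -0.3605 ≈ -0.36
e^(−rT) = e^(−0.058·0.08333) = 0.9952
N(−d₂) = N(0.36) = 0.6406;  N(−d₁) = N(0.30) = 0.6179
P = 422·0.9952·0.6406 − 412·0.6179 = 269.0356 − 254.5748 = 14.4608

$14.46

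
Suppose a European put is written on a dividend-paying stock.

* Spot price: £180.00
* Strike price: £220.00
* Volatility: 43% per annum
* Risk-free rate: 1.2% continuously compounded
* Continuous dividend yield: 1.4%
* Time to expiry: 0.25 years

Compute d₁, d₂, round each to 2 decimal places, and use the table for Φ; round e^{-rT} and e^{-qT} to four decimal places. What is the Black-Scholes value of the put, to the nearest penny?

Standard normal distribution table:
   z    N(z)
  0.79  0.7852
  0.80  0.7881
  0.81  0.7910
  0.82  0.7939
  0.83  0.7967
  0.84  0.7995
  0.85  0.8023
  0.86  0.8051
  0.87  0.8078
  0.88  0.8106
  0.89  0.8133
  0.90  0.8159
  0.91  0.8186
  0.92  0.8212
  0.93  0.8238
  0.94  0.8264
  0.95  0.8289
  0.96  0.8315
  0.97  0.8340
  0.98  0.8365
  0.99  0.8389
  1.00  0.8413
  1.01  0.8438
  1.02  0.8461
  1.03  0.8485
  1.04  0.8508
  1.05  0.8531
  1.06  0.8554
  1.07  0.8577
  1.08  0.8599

£43.71

σ√T = 0.43·√0.25 = 0.2150
ln(S/K) + (r − q + σ²/2)T = ln(180/220) + (0.012 − 0.014 + 0.43²/2)·0.25 = -0.2007 + 0.0226 = -0.1781
d₁ = -0.1781 / 0.2150 = -0.8282 which rounds to -0.83
d₂ = d₁ − σ√T = -0.8282 − 0.2150 = -1.0432 which rounds to -1.04
exp(−qT) = exp(−0.014·0.25) = 0.9965;  exp(−rT) = exp(−0.012·0.25) = 0.9970
N(−d₂) = N(1.04) = 0.8508;  N(−d₁) = N(0.83) = 0.7967
P = 220·0.9970·0.8508 − 180·0.9965·0.7967 = 186.6145 − 142.9041 = 43.7104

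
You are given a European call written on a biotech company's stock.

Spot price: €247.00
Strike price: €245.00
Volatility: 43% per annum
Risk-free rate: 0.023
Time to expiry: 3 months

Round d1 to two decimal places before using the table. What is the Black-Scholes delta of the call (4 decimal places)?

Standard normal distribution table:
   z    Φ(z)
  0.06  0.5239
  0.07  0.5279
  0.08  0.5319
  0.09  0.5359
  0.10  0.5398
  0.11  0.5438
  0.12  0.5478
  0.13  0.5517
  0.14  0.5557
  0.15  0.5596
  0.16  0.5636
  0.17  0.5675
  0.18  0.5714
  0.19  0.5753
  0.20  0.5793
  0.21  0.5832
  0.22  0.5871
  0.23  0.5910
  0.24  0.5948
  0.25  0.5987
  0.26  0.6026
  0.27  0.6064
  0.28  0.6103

σ√T = 0.43 × 0.5000 = 0.2150
d₁ = [ln(247/245) + (0.023 + ½·0.43²)·0.25] / (σ√T) = (0.0081 + 0.0289) / 0.2150 = 0.1721 ≈ 0.17
N(d₁) = N(0.17) = 0.5675
Δ_call = N(d₁) = 0.5675

0.5675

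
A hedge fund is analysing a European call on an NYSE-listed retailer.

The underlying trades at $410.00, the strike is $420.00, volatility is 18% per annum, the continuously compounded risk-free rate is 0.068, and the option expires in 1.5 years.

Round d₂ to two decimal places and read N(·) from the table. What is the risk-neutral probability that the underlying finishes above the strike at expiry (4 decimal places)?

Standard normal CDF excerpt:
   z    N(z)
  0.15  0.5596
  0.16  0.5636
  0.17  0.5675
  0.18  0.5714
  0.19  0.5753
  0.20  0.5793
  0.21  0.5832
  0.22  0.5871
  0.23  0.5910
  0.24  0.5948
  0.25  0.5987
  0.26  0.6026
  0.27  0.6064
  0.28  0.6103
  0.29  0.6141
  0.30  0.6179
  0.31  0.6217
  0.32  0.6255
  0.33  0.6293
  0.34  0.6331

0.5948

T = 1.5;  σ√T = 0.2205
d₁ = [ln(410/420) + (0.068 + 0.18²/2)·1.5] / 0.2205 = [-0.0241 + 0.1263] / 0.2205 = 0.4636 ≈ 0.46
d₂ = d₁ − σ√T = 0.4636 − 0.2205 = 0.2431 ≈ 0.24
Pr(exercise) under Q = N(d₂) = 0.5948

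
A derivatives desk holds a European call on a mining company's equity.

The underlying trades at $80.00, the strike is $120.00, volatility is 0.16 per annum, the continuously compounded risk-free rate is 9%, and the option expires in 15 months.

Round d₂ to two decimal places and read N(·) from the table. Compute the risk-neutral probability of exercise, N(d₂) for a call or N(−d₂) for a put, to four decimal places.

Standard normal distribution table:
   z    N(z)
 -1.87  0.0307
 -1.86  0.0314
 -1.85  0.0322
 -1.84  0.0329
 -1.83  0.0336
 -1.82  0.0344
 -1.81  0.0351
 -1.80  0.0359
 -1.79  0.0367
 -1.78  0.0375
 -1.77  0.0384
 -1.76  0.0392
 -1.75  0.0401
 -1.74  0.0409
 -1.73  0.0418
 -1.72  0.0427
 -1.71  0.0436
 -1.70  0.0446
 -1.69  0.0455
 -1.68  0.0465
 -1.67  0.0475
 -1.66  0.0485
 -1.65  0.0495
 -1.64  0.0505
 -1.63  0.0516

σ√T = 0.16·√1.25 = 0.1789
ln(S/K) + (r + σ²/2)T = ln(80/120) + (0.09 + 0.16²/2)·1.25 = -0.4055 + 0.1285 = -0.2770
d₁ = -0.2770 / 0.1789 = -1.5483 → -1.55
d₂ = d₁ − σ√T = -1.5483 − 0.1789 = -1.7272 → -1.73
Risk-neutral Pr[S_T > K] = N(d₂) = N(-1.73) = 0.0418

0.0418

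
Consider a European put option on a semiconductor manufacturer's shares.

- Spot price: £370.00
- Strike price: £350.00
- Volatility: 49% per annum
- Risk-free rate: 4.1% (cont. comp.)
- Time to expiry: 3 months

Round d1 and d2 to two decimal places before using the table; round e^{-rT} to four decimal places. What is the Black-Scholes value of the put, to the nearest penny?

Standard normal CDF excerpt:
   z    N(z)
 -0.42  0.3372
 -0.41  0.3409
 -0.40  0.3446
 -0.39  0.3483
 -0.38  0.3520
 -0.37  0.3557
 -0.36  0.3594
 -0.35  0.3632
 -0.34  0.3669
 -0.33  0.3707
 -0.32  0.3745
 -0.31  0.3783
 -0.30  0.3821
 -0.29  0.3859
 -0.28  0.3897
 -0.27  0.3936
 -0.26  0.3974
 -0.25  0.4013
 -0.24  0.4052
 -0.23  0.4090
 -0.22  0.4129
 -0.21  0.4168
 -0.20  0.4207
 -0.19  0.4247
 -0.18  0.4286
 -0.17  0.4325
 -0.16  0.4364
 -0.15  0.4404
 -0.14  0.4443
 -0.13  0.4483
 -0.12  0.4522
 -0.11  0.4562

T = 0.25;  σ√T = 0.2450
d₁ = [ln(370/350) + (0.041 + 0.49²/2)·0.25] / 0.2450 = [0.0556 + 0.0403] / 0.2450 = 0.3912 ≈ 0.39
d₂ = d₁ − σ√T = 0.3912 − 0.2450 = 0.1462 ≈ 0.15
exp(−rT) = exp(−0.041·0.25) = 0.9898
N(−d₂) = N(-0.15) = 0.4404;  N(−d₁) = N(-0.39) = 0.3483
P = 350·0.9898·0.4404 − 370·0.3483 = 152.5678 − 128.8710 = 23.6968

£23.70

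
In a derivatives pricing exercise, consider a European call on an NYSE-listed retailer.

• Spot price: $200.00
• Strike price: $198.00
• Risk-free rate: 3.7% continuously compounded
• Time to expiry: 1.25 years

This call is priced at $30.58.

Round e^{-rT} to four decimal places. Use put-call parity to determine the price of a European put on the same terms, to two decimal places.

$19.63

e^(−rT) = e^(−0.037·1.25) = 0.9548
Put-call parity: C − P = S − K·e^(−rT) = 200 − 198·0.9548 = 200 − 189.0504 = 10.9496
P = C − (C − P) = 30.58 − (10.9496) = 19.6304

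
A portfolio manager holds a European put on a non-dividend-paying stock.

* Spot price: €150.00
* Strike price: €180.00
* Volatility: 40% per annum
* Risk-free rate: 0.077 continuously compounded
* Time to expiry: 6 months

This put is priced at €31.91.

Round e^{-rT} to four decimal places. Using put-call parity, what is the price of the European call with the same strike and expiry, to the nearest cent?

€8.71

e^(−rT) = e^(−0.077·0.5) = 0.9622
Put-call parity: C − P = S − K·e^(−rT) = 150 − 180·0.9622 = 150 − 173.1960 = -23.1960
C = P + (C − P) = 31.91 + (-23.1960) = 8.7140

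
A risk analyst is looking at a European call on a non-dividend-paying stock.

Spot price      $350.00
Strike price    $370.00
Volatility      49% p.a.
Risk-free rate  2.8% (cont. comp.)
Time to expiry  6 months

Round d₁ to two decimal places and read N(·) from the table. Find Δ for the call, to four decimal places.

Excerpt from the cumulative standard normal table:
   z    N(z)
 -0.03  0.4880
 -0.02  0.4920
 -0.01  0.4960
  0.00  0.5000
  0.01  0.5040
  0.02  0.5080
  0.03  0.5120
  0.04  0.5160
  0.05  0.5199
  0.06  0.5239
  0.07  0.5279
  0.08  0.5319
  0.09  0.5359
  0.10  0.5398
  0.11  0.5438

0.5199

T = 0.5;  σ√T = 0.3465
d₁ = [ln(350/370) + (0.028 + 0.49²/2)·0.5] / 0.3465 = [-0.0556 + 0.0740] / 0.3465 = 0.0533 ⇒ 0.05
N(d₁) = N(0.05) = 0.5199
Δ_call = N(d₁) = 0.5199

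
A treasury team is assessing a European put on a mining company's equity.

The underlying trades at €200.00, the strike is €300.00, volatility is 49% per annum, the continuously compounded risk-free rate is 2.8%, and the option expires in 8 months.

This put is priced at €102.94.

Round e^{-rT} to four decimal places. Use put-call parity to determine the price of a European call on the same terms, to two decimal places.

€8.49

exp(−rT) = exp(−0.028·0.6667) = 0.9815
Put-call parity: C − P = S − K·e^(−rT) = 200 − 300·0.9815 = 200 − 294.4500 = -94.4500
C = P + (C − P) = 102.94 + (-94.4500) = 8.4900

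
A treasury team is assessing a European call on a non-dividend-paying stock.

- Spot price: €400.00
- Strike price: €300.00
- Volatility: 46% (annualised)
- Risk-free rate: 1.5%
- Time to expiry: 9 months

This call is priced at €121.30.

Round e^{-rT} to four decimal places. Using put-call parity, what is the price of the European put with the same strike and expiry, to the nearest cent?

e^(−rT) = e^(−0.015·0.75) = 0.9888
Put-call parity: C − P = S − K·e^(−rT) = 400 − 300·0.9888 = 400 − 296.6400 = 103.3600
P = C − (C − P) = 121.30 − (103.3600) = 17.9400

€17.94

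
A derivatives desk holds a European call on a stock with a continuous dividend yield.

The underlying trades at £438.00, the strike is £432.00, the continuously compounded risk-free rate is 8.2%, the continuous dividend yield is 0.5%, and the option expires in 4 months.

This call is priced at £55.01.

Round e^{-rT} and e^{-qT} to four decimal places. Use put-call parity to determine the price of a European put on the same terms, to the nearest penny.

£38.09

e^(−qT) = e^(−0.005·0.3333) = 0.9983;  e^(−rT) = e^(−0.082·0.3333) = 0.9730
Put-call parity: C − P = S·e^(−qT) − K·e^(−rT) = 438·0.9983 − 432·0.9730 = 437.2554 − 420.3360 = 16.9194
P = C − (C − P) = 55.01 − (16.9194) = 38.0906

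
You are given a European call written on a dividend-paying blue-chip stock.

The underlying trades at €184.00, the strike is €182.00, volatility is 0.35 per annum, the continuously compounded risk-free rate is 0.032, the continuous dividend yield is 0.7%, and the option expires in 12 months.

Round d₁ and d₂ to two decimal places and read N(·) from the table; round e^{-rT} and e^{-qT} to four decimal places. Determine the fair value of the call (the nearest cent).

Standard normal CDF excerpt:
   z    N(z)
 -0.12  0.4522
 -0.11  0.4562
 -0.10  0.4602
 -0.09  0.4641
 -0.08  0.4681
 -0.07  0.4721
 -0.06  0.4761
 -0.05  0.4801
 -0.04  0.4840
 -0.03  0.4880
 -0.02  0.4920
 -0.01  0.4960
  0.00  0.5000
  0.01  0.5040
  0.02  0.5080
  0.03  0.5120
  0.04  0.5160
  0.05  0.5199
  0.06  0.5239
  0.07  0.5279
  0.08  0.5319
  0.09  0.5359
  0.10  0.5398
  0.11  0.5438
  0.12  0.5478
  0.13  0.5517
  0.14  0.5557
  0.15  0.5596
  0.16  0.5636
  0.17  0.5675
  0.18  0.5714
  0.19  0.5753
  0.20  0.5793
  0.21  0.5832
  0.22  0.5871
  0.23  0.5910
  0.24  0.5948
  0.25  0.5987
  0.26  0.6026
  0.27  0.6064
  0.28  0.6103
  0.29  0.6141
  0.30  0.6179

€28.29

σ√T = 0.35 × 1.0000 = 0.3500
d₁ = [ln(184/182) + (0.032 − 0.007 + ½·0.35²)·1] / (σ√T) = (0.0109 + 0.0862) / 0.3500 = 0.2777 → 0.28
d₂ = 0.2777 − 0.3500 = -0.0723 → -0.07
exp(−qT) = exp(−0.007·1) = 0.9930;  exp(−rT) = exp(−0.032·1) = 0.9685
N(d₁) = N(0.28) = 0.6103;  N(d₂) = N(-0.07) = 0.4721
C = 184·0.9930·0.6103 − 182·0.9685·0.4721 = 111.5091 − 83.2157 = 28.2935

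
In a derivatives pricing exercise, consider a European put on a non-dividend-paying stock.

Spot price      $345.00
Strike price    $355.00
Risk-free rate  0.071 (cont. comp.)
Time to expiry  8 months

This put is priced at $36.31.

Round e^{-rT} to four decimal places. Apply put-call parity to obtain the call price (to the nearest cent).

exp(−rT) = exp(−0.071·0.6667) = 0.9538
Put-call parity: C − P = S − K·e^(−rT) = 345 − 355·0.9538 = 345 − 338.5990 = 6.4010
C = P + (C − P) = 36.31 + (6.4010) = 42.7110

$42.71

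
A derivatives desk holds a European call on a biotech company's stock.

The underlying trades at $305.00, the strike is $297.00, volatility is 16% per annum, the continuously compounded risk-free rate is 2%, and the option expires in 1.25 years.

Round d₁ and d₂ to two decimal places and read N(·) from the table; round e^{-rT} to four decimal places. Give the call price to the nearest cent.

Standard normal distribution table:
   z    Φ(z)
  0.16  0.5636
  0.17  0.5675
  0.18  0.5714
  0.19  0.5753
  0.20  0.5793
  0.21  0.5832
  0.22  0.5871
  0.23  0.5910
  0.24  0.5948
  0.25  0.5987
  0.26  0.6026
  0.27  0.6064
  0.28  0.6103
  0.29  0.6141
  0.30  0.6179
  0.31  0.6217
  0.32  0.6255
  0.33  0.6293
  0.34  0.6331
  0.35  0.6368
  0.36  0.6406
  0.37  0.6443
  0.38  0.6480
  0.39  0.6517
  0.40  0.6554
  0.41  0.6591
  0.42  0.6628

T = 1.25;  σ√T = 0.1789
ln(S/K) + (r + σ²/2)T = ln(305/297) + (0.02 + 0.16²/2)·1.25 = 0.0266 + 0.0410 = 0.0676
d₁ = 0.0676 / 0.1789 = 0.3778 which rounds to 0.38
d₂ = d₁ − σ√T = 0.3778 − 0.1789 = 0.1989 which rounds to 0.20
e^(−rT) = e^(−0.02·1.25) = 0.9753
C = 305·N(0.38) − 297·0.9753·N(0.20) = 305·0.6480 − 297·0.9753·0.5793 = 197.6400 − 167.8024 = 29.8376

$29.84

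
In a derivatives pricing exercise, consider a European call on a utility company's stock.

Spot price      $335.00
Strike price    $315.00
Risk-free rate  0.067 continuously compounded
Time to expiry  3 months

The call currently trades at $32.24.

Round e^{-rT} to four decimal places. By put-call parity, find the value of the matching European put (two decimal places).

e^(−rT) = e^(−0.067·0.25) = 0.9834
Put-call parity: C − P = S − K·e^(−rT) = 335 − 315·0.9834 = 335 − 309.7710 = 25.2290
P = C − (C − P) = 32.24 − (25.2290) = 7.0110

$7.01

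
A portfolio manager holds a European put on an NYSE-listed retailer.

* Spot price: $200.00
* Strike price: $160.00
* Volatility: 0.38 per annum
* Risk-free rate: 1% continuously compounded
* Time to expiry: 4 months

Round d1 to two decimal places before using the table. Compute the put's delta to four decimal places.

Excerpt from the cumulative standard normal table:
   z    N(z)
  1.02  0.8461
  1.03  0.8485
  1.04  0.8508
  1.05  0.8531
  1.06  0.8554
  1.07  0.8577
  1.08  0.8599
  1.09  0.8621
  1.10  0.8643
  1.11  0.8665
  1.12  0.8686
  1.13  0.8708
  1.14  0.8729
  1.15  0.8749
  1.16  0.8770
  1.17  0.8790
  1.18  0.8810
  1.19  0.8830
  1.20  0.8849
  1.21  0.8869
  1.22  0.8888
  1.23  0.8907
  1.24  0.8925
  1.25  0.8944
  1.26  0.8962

-0.1271

σ√T = 0.38 × 0.5774 = 0.2194
d₁ = [ln(200/160) + (0.01 + ½·0.38²)·0.3333] / (σ√T) = (0.2231 + 0.0274) / 0.2194 = 1.1420 ⇒ 1.14
N(d₁) = N(1.14) = 0.8729
Δ_put = N(d₁) − 1 = 0.8729 − 1 = -0.1271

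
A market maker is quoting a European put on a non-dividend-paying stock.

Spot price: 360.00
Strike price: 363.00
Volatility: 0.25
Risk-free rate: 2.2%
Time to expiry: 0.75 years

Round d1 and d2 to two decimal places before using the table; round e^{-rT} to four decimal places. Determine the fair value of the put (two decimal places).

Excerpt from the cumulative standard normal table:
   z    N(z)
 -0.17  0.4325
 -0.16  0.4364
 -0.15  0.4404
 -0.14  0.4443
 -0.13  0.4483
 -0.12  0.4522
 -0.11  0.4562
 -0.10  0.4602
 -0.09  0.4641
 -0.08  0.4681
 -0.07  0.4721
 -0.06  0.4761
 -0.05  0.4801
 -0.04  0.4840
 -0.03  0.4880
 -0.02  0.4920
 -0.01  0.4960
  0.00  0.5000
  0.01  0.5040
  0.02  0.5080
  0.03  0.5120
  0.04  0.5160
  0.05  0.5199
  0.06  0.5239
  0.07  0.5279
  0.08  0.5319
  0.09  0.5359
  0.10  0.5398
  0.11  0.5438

σ√T = 0.25·√0.75 = 0.2165
ln(S/K) + (r + σ²/2)T = ln(360/363) + (0.022 + 0.25²/2)·0.75 = -0.0083 + 0.0399 = 0.0316
d₁ = 0.0316 / 0.2165 = 0.1461 ⇒ 0.15
d₂ = d₁ − σ√T = 0.1461 − 0.2165 = -0.0704 ⇒ -0.07
exp(−rT) = exp(−0.022·0.75) = 0.9836
P = 363·0.9836·N(0.07) − 360·N(-0.15) = 363·0.9836·0.5279 − 360·0.4404 = 188.4850 − 158.5440 = 29.9410

29.94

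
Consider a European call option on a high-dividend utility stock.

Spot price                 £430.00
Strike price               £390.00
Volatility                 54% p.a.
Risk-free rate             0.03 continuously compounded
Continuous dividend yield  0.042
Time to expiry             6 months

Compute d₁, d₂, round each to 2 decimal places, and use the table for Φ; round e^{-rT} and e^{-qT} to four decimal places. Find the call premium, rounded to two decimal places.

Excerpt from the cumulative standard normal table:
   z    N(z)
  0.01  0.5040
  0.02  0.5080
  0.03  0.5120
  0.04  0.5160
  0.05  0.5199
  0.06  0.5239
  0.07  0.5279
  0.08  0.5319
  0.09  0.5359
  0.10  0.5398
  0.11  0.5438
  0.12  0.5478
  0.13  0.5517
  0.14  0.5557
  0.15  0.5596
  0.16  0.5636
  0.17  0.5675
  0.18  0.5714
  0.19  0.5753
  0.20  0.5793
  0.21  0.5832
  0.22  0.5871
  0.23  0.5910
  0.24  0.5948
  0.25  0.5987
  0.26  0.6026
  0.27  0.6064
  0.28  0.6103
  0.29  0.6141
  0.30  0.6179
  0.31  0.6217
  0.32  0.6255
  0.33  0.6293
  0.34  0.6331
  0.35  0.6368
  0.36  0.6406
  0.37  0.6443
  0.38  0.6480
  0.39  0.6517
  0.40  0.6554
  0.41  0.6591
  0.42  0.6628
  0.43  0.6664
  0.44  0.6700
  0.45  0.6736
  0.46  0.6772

σ√T = 0.54·√0.5 = 0.3818
d₁ = [ln(430/390) + (0.03 − 0.042 + 0.54²/2)·0.5] / 0.3818 = [0.0976 + 0.0669] / 0.3818 = 0.4309 ≈ 0.43
d₂ = d₁ − σ√T = 0.4309 − 0.3818 = 0.0491 ≈ 0.05
exp(−qT) = exp(−0.042·0.5) = 0.9792;  exp(−rT) = exp(−0.03·0.5) = 0.9851
C = 430·0.9792·N(0.43) − 390·0.9851·N(0.05) = 430·0.9792·0.6664 − 390·0.9851·0.5199 = 280.5917 − 199.7399 = 80.8519

£80.85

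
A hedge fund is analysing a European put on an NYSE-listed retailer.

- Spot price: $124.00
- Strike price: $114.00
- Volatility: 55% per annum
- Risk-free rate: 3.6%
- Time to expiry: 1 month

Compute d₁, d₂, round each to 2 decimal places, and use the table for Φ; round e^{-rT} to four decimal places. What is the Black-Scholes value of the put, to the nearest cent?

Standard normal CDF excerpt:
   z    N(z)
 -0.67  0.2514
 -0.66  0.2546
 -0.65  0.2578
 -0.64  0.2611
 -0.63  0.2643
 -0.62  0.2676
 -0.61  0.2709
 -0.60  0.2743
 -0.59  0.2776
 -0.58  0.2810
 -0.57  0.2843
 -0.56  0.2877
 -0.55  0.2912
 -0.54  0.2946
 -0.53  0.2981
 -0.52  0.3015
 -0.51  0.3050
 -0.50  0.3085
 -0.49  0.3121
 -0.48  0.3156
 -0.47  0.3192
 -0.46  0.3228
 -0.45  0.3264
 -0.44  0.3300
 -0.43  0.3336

σ√T = 0.55·√0.08333 = 0.1588
d₁ = [ln(124/114) + (0.036 + ½·0.55²)·0.08333] / (σ√T) = (0.0841 + 0.0156) / 0.1588 = 0.6279 → 0.63
d₂ = 0.6279 − 0.1588 = 0.4691 → 0.47
exp(−rT) = exp(−0.036·0.08333) = 0.9970
P = 114·0.9970·N(-0.47) − 124·N(-0.63) = 114·0.9970·0.3192 − 124·0.2643 = 36.2796 − 32.7732 = 3.5064

$3.51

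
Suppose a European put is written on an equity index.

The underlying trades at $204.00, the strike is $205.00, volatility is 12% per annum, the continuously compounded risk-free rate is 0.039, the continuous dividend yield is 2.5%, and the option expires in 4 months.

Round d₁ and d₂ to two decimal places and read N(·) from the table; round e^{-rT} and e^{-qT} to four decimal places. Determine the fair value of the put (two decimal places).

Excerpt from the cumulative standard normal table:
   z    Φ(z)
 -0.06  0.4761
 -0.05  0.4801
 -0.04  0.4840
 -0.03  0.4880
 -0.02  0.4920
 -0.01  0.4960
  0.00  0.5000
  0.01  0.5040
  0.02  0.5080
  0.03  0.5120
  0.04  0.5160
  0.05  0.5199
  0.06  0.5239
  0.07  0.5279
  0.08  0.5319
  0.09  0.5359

$5.69

σ√T = 0.12·√0.3333 = 0.0693
d₁ = [ln(204/205) + (0.039 − 0.025 + 0.12²/2)·0.3333] / 0.0693 = [-0.0049 + 0.0071] / 0.0693 = 0.0314 → 0.03
d₂ = d₁ − σ√T = 0.0314 − 0.0693 = -0.0379 → -0.04
exp(−qT) = exp(−0.025·0.3333) = 0.9917;  exp(−rT) = exp(−0.039·0.3333) = 0.9871
N(−d₂) = N(0.04) = 0.5160;  N(−d₁) = N(-0.03) = 0.4880
P = 205·0.9871·0.5160 − 204·0.9917·0.4880 = 104.4154 − 98.7257 = 5.6897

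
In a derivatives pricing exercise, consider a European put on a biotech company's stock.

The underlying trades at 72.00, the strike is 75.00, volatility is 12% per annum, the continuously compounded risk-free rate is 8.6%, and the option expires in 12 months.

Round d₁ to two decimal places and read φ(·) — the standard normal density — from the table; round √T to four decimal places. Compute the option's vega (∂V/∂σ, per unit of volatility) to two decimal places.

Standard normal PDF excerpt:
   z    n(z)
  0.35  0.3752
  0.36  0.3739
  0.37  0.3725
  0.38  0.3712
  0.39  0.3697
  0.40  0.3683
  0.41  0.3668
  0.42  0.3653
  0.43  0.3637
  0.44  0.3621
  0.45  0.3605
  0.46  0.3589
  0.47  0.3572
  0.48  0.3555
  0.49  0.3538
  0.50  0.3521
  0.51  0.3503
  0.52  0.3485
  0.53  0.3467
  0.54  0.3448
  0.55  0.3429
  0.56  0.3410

σ√T = 0.12 × 1.0000 = 0.1200
ln(S/K) + (r + σ²/2)T = ln(72/75) + (0.086 + 0.12²/2)·1 = -0.0408 + 0.0932 = 0.0524
d₁ = 0.0524 / 0.1200 = 0.4365 → 0.44
√T = √1 = 1.0000
φ(d₁) = φ(0.44) = 0.3621
vega = S·φ(d₁)·√T = 72·0.3621·1.0000 = 26.0712

26.07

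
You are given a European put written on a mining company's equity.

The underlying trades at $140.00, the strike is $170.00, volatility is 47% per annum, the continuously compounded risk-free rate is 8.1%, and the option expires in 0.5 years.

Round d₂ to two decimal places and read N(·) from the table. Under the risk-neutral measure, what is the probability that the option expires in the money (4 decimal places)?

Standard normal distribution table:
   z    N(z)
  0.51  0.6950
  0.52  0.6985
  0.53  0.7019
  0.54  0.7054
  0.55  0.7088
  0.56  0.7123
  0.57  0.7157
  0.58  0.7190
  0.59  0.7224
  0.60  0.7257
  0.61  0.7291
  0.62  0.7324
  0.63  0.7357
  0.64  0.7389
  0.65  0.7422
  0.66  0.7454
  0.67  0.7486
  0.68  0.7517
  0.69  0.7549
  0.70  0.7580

0.7357

T = 0.5;  σ√T = 0.3323
ln(S/K) + (r + σ²/2)T = ln(140/170) + (0.081 + 0.47²/2)·0.5 = -0.1942 + 0.0957 = -0.0984
d₁ = -0.0984 / 0.3323 = -0.2962 which rounds to -0.30
d₂ = d₁ − σ√T = -0.2962 − 0.3323 = -0.6285 which rounds to -0.63
Risk-neutral Pr[S_T < K] = N(−d₂) = N(0.63) = 0.7357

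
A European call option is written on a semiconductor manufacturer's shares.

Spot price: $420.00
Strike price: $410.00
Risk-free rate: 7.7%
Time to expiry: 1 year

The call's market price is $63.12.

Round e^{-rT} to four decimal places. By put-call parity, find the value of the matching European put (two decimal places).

exp(−rT) = exp(−0.077·1) = 0.9259
Put-call parity: C − P = S − K·e^(−rT) = 420 − 410·0.9259 = 420 − 379.6190 = 40.3810
P = C − (C − P) = 63.12 − (40.3810) = 22.7390

$22.74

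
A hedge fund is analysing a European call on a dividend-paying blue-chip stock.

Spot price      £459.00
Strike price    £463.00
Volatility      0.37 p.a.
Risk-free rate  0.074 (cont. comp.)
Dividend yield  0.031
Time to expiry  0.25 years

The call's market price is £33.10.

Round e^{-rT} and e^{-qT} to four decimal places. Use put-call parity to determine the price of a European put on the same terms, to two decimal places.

£32.16

e^(−qT) = e^(−0.031·0.25) = 0.9923;  e^(−rT) = e^(−0.074·0.25) = 0.9817
Put-call parity: C − P = S·e^(−qT) − K·e^(−rT) = 459·0.9923 − 463·0.9817 = 455.4657 − 454.5271 = 0.9386
P = C − (C − P) = 33.10 − (0.9386) = 32.1614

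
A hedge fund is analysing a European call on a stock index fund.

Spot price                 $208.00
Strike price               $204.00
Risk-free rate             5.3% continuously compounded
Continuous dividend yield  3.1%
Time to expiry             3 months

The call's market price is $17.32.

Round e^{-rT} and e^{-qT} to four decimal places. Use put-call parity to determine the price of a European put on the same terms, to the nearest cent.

$12.23

e^(−qT) = e^(−0.031·0.25) = 0.9923;  e^(−rT) = e^(−0.053·0.25) = 0.9868
Put-call parity: C − P = S·e^(−qT) − K·e^(−rT) = 208·0.9923 − 204·0.9868 = 206.3984 − 201.3072 = 5.0912
P = C − (C − P) = 17.32 − (5.0912) = 12.2288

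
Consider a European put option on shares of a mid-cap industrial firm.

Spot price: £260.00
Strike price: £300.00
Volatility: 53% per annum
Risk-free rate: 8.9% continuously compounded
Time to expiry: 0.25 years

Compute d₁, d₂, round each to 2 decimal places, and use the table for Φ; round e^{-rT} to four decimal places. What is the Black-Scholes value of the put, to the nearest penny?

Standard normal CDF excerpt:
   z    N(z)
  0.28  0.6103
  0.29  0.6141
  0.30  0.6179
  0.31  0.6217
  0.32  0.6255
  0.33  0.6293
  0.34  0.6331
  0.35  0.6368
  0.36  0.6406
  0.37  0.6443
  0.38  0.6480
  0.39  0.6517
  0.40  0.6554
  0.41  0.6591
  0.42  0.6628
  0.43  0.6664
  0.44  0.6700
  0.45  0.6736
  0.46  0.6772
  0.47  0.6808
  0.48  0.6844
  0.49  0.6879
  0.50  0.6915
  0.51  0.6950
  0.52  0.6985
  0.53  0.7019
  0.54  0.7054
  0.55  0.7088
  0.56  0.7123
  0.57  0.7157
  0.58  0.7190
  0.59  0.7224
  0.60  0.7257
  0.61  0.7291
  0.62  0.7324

£49.32

T = 0.25;  σ√T = 0.2650
ln(S/K) + (r + σ²/2)T = ln(260/300) + (0.089 + 0.53²/2)·0.25 = -0.1431 + 0.0574 = -0.0857
d₁ = -0.0857 / 0.2650 = -0.3235 which rounds to -0.32
d₂ = d₁ − σ√T = -0.3235 − 0.2650 = -0.5885 which rounds to -0.59
exp(−rT) = exp(−0.089·0.25) = 0.9780
N(−d₂) = N(0.59) = 0.7224;  N(−d₁) = N(0.32) = 0.6255
P = 300·0.9780·0.7224 − 260·0.6255 = 211.9522 − 162.6300 = 49.3222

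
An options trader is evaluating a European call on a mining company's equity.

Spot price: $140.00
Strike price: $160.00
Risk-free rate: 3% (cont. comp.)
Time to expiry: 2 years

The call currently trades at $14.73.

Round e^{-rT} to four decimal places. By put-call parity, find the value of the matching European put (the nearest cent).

e^(−rT) = e^(−0.03·2) = 0.9418
Put-call parity: C − P = S − K·e^(−rT) = 140 − 160·0.9418 = 140 − 150.6880 = -10.6880
P = C − (C − P) = 14.73 − (-10.6880) = 25.4180

$25.42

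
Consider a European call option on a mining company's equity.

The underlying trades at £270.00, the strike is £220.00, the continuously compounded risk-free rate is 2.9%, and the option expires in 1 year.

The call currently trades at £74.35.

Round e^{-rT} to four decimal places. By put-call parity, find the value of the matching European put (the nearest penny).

£18.06

e^(−rT) = e^(−0.029·1) = 0.9714
Put-call parity: C − P = S − K·e^(−rT) = 270 − 220·0.9714 = 270 − 213.7080 = 56.2920
P = C − (C − P) = 74.35 − (56.2920) = 18.0580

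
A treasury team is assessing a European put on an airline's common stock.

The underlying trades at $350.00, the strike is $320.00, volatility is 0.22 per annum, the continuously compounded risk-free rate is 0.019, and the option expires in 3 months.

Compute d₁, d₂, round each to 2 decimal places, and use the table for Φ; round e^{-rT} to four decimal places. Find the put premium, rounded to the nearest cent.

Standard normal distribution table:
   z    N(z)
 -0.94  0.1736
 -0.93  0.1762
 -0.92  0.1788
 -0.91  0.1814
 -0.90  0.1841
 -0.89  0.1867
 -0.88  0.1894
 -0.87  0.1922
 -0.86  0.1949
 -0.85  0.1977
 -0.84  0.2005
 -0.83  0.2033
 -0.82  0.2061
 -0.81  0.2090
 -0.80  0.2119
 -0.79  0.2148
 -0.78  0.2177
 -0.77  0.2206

σ√T = 0.22 × 0.5000 = 0.1100
d₁ = [ln(350/320) + (0.019 + 0.22²/2)·0.25] / 0.1100 = [0.0896 + 0.0108] / 0.1100 = 0.9128 ≈ 0.91
d₂ = d₁ − σ√T = 0.9128 − 0.1100 = 0.8028 ≈ 0.80
e^(−rT) = e^(−0.019·0.25) = 0.9953
P = 320·0.9953·N(-0.80) − 350·N(-0.91) = 320·0.9953·0.2119 − 350·0.1814 = 67.4893 − 63.4900 = 3.9993

$4.00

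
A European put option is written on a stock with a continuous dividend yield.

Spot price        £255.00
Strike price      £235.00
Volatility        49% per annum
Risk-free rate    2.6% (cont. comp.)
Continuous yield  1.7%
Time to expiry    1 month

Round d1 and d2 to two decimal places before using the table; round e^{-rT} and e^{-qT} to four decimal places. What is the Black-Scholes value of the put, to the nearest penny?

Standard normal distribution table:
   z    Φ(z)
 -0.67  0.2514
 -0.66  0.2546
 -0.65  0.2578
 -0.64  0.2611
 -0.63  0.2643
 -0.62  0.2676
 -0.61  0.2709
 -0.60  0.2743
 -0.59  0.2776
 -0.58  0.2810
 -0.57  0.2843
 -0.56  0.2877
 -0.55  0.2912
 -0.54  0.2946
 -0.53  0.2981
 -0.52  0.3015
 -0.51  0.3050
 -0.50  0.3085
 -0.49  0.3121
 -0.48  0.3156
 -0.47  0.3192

£5.87

T = 0.08333;  σ√T = 0.1415
d₁ = [ln(255/235) + (0.026 − 0.017 + 0.49²/2)·0.08333] / 0.1415 = [0.0817 + 0.0108] / 0.1415 = 0.6535 ⇒ 0.65
d₂ = d₁ − σ√T = 0.6535 − 0.1415 = 0.5120 ⇒ 0.51
e^(−qT) = e^(−0.017·0.08333) = 0.9986;  e^(−rT) = e^(−0.026·0.08333) = 0.9978
P = 235·0.9978·N(-0.51) − 255·0.9986·N(-0.65) = 235·0.9978·0.3050 − 255·0.9986·0.2578 = 71.5173 − 65.6470 = 5.8703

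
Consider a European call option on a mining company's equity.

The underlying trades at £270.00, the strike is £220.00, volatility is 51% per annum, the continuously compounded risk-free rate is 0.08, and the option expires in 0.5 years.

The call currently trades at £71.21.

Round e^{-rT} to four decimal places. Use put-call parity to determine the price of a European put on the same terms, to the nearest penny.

£12.59

exp(−rT) = exp(−0.08·0.5) = 0.9608
Put-call parity: C − P = S − K·e^(−rT) = 270 − 220·0.9608 = 270 − 211.3760 = 58.6240
P = C − (C − P) = 71.21 − (58.6240) = 12.5860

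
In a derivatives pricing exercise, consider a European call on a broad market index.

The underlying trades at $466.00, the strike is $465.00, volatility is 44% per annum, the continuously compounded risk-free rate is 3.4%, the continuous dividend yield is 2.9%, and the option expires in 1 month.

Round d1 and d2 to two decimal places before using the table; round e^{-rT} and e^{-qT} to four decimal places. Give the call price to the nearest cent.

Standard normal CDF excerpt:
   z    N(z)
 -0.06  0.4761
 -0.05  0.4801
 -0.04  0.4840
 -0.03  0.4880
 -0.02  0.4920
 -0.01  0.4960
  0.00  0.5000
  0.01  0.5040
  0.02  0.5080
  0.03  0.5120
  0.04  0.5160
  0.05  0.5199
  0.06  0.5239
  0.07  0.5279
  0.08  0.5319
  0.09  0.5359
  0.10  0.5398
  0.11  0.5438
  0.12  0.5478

σ√T = 0.44·√0.08333 = 0.1270
d₁ = [ln(466/465) + (0.034 − 0.029 + 0.44²/2)·0.08333] / 0.1270 = [0.0021 + 0.0085] / 0.1270 = 0.0837 ⇒ 0.08
d₂ = d₁ − σ√T = 0.0837 − 0.1270 = -0.0433 ⇒ -0.04
e^(−qT) = e^(−0.029·0.08333) = 0.9976;  e^(−rT) = e^(−0.034·0.08333) = 0.9972
N(d₁) = N(0.08) = 0.5319;  N(d₂) = N(-0.04) = 0.4840
C = 466·0.9976·0.5319 − 465·0.9972·0.4840 = 247.2705 − 224.4298 = 22.8407

$22.84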